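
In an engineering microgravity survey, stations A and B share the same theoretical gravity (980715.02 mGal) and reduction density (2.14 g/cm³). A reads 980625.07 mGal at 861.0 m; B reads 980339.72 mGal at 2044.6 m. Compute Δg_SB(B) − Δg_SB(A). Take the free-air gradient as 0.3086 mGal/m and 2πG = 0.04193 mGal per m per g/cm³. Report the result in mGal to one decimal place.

-26.3

Δg_SB(A) = 980625.07 − 980715.02 + 0.3086×861.0 − 0.04193×2.14×861.0 = 98.50 mGal
Δg_SB(B) = 980339.72 − 980715.02 + 0.3086×2044.6 − 0.04193×2.14×2044.6 = 72.20 mGal
Difference = 72.20 − (98.50) = -26.30 mGal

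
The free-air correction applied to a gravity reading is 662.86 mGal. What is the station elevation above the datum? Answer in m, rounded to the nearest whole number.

h = 662.86 / 0.3086 = 2147.96 m

2148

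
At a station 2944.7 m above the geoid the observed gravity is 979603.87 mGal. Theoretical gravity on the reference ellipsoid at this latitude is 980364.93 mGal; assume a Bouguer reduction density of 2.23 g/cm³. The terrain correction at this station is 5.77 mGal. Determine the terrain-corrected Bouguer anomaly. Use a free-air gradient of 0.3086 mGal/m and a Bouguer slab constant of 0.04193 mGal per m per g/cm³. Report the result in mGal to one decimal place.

-121.9

Free-air correction = 0.3086 × 2944.7 = 908.73 mGal
Free-air anomaly = 979603.87 − 980364.93 + (908.73) = 147.67 mGal
Bouguer slab correction = 0.04193 × 2.23 × 2944.7 = 275.34 mGal
Simple Bouguer anomaly = 147.67 − (275.34) = -127.67 mGal
Complete Bouguer anomaly = -127.67 + 5.77 = -121.90 mGal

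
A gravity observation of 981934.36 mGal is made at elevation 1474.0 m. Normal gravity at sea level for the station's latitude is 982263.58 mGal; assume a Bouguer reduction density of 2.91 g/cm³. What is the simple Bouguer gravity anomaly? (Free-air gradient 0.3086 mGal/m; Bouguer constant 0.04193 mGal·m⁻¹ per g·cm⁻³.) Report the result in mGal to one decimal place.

-54.2

Free-air correction = 0.3086 × 1474.0 = 454.88 mGal
Free-air anomaly = 981934.36 − 982263.58 + (454.88) = 125.66 mGal
Bouguer slab correction = 0.04193 × 2.91 × 1474.0 = 179.85 mGal
Simple Bouguer anomaly = 125.66 − (179.85) = -54.19 mGal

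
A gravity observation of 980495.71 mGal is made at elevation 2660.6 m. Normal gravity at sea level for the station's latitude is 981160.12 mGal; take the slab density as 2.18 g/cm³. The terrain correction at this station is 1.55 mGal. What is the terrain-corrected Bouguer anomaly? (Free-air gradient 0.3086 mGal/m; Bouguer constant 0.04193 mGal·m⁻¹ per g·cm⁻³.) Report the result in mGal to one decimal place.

-85.0

Free-air correction = 0.3086 × 2660.6 = 821.06 mGal
Free-air anomaly = 980495.71 − 981160.12 + (821.06) = 156.65 mGal
Bouguer slab correction = 0.04193 × 2.18 × 2660.6 = 243.20 mGal
Simple Bouguer anomaly = 156.65 − (243.20) = -86.55 mGal
Complete Bouguer anomaly = -86.55 + 1.55 = -85.00 mGal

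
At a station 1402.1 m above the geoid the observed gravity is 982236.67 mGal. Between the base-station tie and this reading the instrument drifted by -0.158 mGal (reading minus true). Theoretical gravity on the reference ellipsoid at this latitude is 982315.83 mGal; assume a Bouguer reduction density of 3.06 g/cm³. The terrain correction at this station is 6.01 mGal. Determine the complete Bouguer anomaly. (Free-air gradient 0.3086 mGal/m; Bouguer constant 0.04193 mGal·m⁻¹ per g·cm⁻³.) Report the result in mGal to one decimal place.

Drift-corrected reading = 982236.67 − (-0.158) = 982236.828 mGal
Free-air correction = 0.3086 × 1402.1 = 432.69 mGal
Free-air anomaly = 982236.828 − 982315.83 + (432.69) = 353.688 mGal
Bouguer slab correction = 0.04193 × 3.06 × 1402.1 = 179.90 mGal
Simple Bouguer anomaly = 353.688 − (179.90) = 173.788 mGal
Complete Bouguer anomaly = 173.788 + 6.01 = 179.798 mGal

179.8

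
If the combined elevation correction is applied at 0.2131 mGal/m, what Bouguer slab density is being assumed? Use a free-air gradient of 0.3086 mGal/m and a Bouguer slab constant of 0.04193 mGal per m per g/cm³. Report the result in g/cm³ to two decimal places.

0.2131 = 0.3086 − 0.04193 × ρ
ρ = (0.3086 − 0.2131) / 0.04193 = 2.28 g/cm³

2.28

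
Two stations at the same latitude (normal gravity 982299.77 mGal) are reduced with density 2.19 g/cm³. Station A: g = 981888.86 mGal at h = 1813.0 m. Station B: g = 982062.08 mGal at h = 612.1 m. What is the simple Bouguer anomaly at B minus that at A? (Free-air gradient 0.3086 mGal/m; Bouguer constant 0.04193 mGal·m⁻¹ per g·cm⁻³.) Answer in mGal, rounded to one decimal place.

Δg_SB(A) = 981888.86 − 982299.77 + 0.3086×1813.0 − 0.04193×2.19×1813.0 = -17.90 mGal
Δg_SB(B) = 982062.08 − 982299.77 + 0.3086×612.1 − 0.04193×2.19×612.1 = -105.00 mGal
Difference = -105.00 − (-17.90) = -87.10 mGal

-87.1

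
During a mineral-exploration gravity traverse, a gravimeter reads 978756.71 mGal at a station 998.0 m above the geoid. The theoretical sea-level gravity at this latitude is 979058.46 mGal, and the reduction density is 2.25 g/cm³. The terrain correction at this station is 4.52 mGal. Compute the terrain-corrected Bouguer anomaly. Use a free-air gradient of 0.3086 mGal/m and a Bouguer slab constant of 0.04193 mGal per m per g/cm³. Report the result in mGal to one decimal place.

-83.4

Free-air correction = 0.3086 × 998.0 = 307.98 mGal
Free-air anomaly = 978756.71 − 979058.46 + (307.98) = 6.23 mGal
Bouguer slab correction = 0.04193 × 2.25 × 998.0 = 94.15 mGal
Simple Bouguer anomaly = 6.23 − (94.15) = -87.92 mGal
Complete Bouguer anomaly = -87.92 + 4.52 = -83.40 mGal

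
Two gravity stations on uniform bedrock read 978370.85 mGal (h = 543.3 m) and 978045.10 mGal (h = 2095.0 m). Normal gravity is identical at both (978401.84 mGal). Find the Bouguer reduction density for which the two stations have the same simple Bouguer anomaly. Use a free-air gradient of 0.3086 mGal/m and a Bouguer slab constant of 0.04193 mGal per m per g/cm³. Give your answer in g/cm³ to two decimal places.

2.35

Δg_obs = 978045.10 − 978370.85 = -325.75 mGal over Δh = 2095.0 − 543.3 = 1551.7 m
Equal Bouguer anomalies ⇒ Δg_obs + (0.3086 − 0.04193ρ)·Δh = 0
0.3086 − 0.04193ρ = −Δg_obs/Δh = 0.20993
ρ = (0.3086 − 0.20993) / 0.04193 = 2.35 g/cm³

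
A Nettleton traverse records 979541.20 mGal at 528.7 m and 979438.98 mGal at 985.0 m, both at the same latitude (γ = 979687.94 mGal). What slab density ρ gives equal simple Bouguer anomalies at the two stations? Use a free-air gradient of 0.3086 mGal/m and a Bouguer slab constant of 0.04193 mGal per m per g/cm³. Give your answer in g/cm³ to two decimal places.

Δg_obs = 979438.98 − 979541.20 = -102.22 mGal over Δh = 985.0 − 528.7 = 456.3 m
Equal Bouguer anomalies ⇒ Δg_obs + (0.3086 − 0.04193ρ)·Δh = 0
0.3086 − 0.04193ρ = −Δg_obs/Δh = 0.22402
ρ = (0.3086 − 0.22402) / 0.04193 = 2.02 g/cm³

2.02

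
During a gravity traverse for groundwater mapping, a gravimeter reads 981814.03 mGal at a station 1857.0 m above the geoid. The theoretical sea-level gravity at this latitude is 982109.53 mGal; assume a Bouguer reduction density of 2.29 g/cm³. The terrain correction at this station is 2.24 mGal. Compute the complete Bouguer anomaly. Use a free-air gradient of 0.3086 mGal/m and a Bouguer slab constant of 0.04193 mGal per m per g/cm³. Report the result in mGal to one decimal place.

101.5

Free-air correction = 0.3086 × 1857.0 = 573.07 mGal
Free-air anomaly = 981814.03 − 982109.53 + (573.07) = 277.57 mGal
Bouguer slab correction = 0.04193 × 2.29 × 1857.0 = 178.31 mGal
Simple Bouguer anomaly = 277.57 − (178.31) = 99.26 mGal
Complete Bouguer anomaly = 99.26 + 2.24 = 101.50 mGal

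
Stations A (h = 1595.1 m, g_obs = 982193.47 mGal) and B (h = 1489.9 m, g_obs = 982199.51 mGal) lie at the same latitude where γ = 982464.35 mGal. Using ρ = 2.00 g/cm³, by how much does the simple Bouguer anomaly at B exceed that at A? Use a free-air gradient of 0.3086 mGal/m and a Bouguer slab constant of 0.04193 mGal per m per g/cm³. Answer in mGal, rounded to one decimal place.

-17.6

Δg_SB(A) = 982193.47 − 982464.35 + 0.3086×1595.1 − 0.04193×2.00×1595.1 = 87.60 mGal
Δg_SB(B) = 982199.51 − 982464.35 + 0.3086×1489.9 − 0.04193×2.00×1489.9 = 70.00 mGal
Difference = 70.00 − (87.60) = -17.60 mGal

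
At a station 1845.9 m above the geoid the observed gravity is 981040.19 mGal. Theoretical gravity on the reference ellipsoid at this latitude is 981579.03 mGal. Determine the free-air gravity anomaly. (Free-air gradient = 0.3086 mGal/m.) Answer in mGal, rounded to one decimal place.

30.8

Free-air correction = 0.3086 × 1845.9 = 569.64 mGal
Free-air anomaly = 981040.19 − 981579.03 + (569.64) = 30.80 mGal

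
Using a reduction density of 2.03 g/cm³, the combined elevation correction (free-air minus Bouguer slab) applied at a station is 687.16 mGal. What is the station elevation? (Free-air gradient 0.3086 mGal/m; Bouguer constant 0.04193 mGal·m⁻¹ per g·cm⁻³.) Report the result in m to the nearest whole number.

Combined gradient = 0.3086 − 0.04193 × 2.03 = 0.2234821 mGal/m
h = 687.16 / 0.2234821 = 3074.79 m

3075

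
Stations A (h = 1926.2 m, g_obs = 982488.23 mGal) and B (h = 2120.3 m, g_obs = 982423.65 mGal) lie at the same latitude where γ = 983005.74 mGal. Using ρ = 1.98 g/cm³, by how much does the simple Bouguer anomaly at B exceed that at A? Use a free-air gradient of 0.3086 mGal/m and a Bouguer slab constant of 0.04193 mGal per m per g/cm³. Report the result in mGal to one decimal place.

Δg_SB(A) = 982488.23 − 983005.74 + 0.3086×1926.2 − 0.04193×1.98×1926.2 = -83.00 mGal
Δg_SB(B) = 982423.65 − 983005.74 + 0.3086×2120.3 − 0.04193×1.98×2120.3 = -103.80 mGal
Difference = -103.80 − (-83.00) = -20.80 mGal

-20.8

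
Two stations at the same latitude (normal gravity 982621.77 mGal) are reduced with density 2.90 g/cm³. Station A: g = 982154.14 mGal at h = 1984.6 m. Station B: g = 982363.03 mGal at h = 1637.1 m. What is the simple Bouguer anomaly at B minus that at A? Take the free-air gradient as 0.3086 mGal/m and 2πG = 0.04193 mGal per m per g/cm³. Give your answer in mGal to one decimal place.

Δg_SB(A) = 982154.14 − 982621.77 + 0.3086×1984.6 − 0.04193×2.90×1984.6 = -96.50 mGal
Δg_SB(B) = 982363.03 − 982621.77 + 0.3086×1637.1 − 0.04193×2.90×1637.1 = 47.40 mGal
Difference = 47.40 − (-96.50) = 143.90 mGal

143.9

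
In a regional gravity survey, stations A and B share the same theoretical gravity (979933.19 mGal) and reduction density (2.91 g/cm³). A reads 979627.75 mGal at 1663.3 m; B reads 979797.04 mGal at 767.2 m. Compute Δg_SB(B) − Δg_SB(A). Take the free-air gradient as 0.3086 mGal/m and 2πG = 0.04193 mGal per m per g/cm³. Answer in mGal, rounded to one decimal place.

Δg_SB(A) = 979627.75 − 979933.19 + 0.3086×1663.3 − 0.04193×2.91×1663.3 = 4.90 mGal
Δg_SB(B) = 979797.04 − 979933.19 + 0.3086×767.2 − 0.04193×2.91×767.2 = 7.00 mGal
Difference = 7.00 − (4.90) = 2.10 mGal

2.1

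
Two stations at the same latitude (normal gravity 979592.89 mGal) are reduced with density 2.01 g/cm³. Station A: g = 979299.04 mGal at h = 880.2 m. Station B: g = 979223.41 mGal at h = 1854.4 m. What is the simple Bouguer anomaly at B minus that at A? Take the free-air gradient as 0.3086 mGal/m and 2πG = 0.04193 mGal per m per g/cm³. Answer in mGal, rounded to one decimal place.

142.9

Δg_SB(A) = 979299.04 − 979592.89 + 0.3086×880.2 − 0.04193×2.01×880.2 = -96.40 mGal
Δg_SB(B) = 979223.41 − 979592.89 + 0.3086×1854.4 − 0.04193×2.01×1854.4 = 46.50 mGal
Difference = 46.50 − (-96.40) = 142.90 mGal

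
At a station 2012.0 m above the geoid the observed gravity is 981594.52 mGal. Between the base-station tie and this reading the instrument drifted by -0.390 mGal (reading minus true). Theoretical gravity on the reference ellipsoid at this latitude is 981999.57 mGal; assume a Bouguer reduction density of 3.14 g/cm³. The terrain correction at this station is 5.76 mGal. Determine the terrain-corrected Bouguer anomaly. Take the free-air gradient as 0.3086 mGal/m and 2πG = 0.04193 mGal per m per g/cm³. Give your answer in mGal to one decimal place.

Drift-corrected reading = 981594.52 − (-0.390) = 981594.910 mGal
Free-air correction = 0.3086 × 2012.0 = 620.90 mGal
Free-air anomaly = 981594.910 − 981999.57 + (620.90) = 216.240 mGal
Bouguer slab correction = 0.04193 × 3.14 × 2012.0 = 264.90 mGal
Simple Bouguer anomaly = 216.240 − (264.90) = -48.660 mGal
Complete Bouguer anomaly = -48.660 + 5.76 = -42.900 mGal

-42.9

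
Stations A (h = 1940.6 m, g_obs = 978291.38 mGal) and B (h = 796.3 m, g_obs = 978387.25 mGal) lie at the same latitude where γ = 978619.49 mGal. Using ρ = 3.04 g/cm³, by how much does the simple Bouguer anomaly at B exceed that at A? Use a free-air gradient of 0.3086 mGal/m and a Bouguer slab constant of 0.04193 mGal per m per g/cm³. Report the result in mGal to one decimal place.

-111.4

Δg_SB(A) = 978291.38 − 978619.49 + 0.3086×1940.6 − 0.04193×3.04×1940.6 = 23.40 mGal
Δg_SB(B) = 978387.25 − 978619.49 + 0.3086×796.3 − 0.04193×3.04×796.3 = -88.00 mGal
Difference = -88.00 − (23.40) = -111.40 mGal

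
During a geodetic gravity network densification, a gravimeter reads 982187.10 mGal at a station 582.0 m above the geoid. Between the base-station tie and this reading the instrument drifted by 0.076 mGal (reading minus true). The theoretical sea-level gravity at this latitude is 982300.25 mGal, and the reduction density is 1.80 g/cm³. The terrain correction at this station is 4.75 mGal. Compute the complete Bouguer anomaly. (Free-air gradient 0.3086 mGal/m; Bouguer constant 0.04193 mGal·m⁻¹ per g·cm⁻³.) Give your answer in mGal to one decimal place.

27.2

Drift-corrected reading = 982187.10 − (0.076) = 982187.024 mGal
Free-air correction = 0.3086 × 582.0 = 179.61 mGal
Free-air anomaly = 982187.024 − 982300.25 + (179.61) = 66.384 mGal
Bouguer slab correction = 0.04193 × 1.80 × 582.0 = 43.93 mGal
Simple Bouguer anomaly = 66.384 − (43.93) = 22.454 mGal
Complete Bouguer anomaly = 22.454 + 4.75 = 27.204 mGal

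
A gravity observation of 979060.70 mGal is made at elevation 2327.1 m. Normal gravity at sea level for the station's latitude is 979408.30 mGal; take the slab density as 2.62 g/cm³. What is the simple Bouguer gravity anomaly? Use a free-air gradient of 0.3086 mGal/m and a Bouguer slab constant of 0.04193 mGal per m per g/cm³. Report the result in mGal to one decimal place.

114.9

Free-air correction = 0.3086 × 2327.1 = 718.14 mGal
Free-air anomaly = 979060.70 − 979408.30 + (718.14) = 370.54 mGal
Bouguer slab correction = 0.04193 × 2.62 × 2327.1 = 255.65 mGal
Simple Bouguer anomaly = 370.54 − (255.65) = 114.89 mGal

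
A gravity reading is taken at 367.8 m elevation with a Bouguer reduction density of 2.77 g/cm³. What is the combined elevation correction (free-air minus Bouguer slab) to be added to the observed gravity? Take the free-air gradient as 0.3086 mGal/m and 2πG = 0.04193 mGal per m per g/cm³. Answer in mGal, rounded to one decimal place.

70.8

Combined gradient = 0.3086 − 0.04193 × 2.77 = 0.1924539 mGal/m
Combined elevation correction = 0.1924539 × 367.8 = 70.8 mGal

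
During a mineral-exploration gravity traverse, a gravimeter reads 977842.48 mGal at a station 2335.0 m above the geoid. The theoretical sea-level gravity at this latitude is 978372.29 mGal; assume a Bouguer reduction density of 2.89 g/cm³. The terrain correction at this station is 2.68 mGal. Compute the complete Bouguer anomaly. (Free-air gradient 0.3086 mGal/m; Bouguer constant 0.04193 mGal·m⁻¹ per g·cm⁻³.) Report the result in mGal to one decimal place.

Free-air correction = 0.3086 × 2335.0 = 720.58 mGal
Free-air anomaly = 977842.48 − 978372.29 + (720.58) = 190.77 mGal
Bouguer slab correction = 0.04193 × 2.89 × 2335.0 = 282.95 mGal
Simple Bouguer anomaly = 190.77 − (282.95) = -92.18 mGal
Complete Bouguer anomaly = -92.18 + 2.68 = -89.50 mGal

-89.5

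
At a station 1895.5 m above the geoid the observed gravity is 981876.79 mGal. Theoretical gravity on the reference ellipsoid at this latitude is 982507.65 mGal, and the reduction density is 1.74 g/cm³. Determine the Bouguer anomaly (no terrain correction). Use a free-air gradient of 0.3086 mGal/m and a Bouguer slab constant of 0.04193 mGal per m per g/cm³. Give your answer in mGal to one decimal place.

-184.2

Free-air correction = 0.3086 × 1895.5 = 584.95 mGal
Free-air anomaly = 981876.79 − 982507.65 + (584.95) = -45.91 mGal
Bouguer slab correction = 0.04193 × 1.74 × 1895.5 = 138.29 mGal
Simple Bouguer anomaly = -45.91 − (138.29) = -184.20 mGal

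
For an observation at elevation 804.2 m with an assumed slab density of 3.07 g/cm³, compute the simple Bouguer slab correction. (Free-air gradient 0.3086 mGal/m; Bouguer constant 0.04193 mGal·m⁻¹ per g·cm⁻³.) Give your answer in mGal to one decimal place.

Bouguer slab correction = 0.04193 × 3.07 × 804.2 = 103.5 mGal

103.5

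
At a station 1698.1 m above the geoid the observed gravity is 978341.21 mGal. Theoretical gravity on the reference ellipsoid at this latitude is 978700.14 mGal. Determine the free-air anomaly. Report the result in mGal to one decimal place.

165.1

Free-air correction = 0.3086 × 1698.1 = 524.03 mGal
Free-air anomaly = 978341.21 − 978700.14 + (524.03) = 165.10 mGal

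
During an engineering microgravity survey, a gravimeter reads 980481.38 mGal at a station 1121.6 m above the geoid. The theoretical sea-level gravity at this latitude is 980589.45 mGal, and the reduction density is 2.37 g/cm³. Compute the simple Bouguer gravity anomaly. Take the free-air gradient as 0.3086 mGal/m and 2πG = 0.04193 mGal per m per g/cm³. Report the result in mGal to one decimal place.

Free-air correction = 0.3086 × 1121.6 = 346.13 mGal
Free-air anomaly = 980481.38 − 980589.45 + (346.13) = 238.06 mGal
Bouguer slab correction = 0.04193 × 2.37 × 1121.6 = 111.46 mGal
Simple Bouguer anomaly = 238.06 − (111.46) = 126.60 mGal

126.6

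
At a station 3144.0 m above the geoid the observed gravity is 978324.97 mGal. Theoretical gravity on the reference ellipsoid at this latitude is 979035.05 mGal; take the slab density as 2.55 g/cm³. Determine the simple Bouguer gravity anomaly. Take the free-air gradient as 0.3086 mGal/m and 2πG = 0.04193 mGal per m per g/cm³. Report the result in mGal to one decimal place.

Free-air correction = 0.3086 × 3144.0 = 970.24 mGal
Free-air anomaly = 978324.97 − 979035.05 + (970.24) = 260.16 mGal
Bouguer slab correction = 0.04193 × 2.55 × 3144.0 = 336.16 mGal
Simple Bouguer anomaly = 260.16 − (336.16) = -76.00 mGal

-76.0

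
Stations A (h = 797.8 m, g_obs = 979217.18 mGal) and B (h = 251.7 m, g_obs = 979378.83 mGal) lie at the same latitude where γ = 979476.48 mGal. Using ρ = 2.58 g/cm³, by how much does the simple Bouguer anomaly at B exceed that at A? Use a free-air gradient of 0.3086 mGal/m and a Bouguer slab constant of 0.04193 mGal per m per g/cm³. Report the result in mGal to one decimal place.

Δg_SB(A) = 979217.18 − 979476.48 + 0.3086×797.8 − 0.04193×2.58×797.8 = -99.40 mGal
Δg_SB(B) = 979378.83 − 979476.48 + 0.3086×251.7 − 0.04193×2.58×251.7 = -47.20 mGal
Difference = -47.20 − (-99.40) = 52.20 mGal

52.2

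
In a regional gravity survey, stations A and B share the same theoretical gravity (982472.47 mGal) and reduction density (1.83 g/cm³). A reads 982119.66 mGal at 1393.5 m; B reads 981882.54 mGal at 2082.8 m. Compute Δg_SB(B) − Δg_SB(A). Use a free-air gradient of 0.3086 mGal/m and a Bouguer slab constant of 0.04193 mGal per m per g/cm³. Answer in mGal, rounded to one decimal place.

Δg_SB(A) = 982119.66 − 982472.47 + 0.3086×1393.5 − 0.04193×1.83×1393.5 = -29.70 mGal
Δg_SB(B) = 981882.54 − 982472.47 + 0.3086×2082.8 − 0.04193×1.83×2082.8 = -107.00 mGal
Difference = -107.00 − (-29.70) = -77.30 mGal

-77.3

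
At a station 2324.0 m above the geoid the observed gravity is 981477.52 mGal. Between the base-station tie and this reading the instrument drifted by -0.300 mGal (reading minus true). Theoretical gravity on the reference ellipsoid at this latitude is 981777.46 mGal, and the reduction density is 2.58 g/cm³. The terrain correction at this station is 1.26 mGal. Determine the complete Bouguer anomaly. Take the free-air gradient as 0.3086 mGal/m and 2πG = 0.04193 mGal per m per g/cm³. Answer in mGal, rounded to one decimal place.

Drift-corrected reading = 981477.52 − (-0.300) = 981477.820 mGal
Free-air correction = 0.3086 × 2324.0 = 717.19 mGal
Free-air anomaly = 981477.820 − 981777.46 + (717.19) = 417.550 mGal
Bouguer slab correction = 0.04193 × 2.58 × 2324.0 = 251.41 mGal
Simple Bouguer anomaly = 417.550 − (251.41) = 166.140 mGal
Complete Bouguer anomaly = 166.140 + 1.26 = 167.400 mGal

167.4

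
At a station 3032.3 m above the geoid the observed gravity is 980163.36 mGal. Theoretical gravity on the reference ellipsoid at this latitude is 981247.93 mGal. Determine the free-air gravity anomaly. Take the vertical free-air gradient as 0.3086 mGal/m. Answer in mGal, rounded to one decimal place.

Free-air correction = 0.3086 × 3032.3 = 935.77 mGal
Free-air anomaly = 980163.36 − 981247.93 + (935.77) = -148.80 mGal

-148.8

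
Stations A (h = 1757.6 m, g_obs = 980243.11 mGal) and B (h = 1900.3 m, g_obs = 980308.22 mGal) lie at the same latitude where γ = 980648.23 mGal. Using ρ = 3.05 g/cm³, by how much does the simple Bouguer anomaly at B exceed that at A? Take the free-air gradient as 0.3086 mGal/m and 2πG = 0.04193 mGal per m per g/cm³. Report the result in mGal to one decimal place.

Δg_SB(A) = 980243.11 − 980648.23 + 0.3086×1757.6 − 0.04193×3.05×1757.6 = -87.50 mGal
Δg_SB(B) = 980308.22 − 980648.23 + 0.3086×1900.3 − 0.04193×3.05×1900.3 = 3.40 mGal
Difference = 3.40 − (-87.50) = 90.90 mGal

90.9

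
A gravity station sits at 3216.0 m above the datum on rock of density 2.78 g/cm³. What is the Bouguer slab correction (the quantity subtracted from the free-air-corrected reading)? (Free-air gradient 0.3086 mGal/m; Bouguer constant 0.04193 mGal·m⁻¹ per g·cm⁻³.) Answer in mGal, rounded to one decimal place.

374.9

Bouguer slab correction = 0.04193 × 2.78 × 3216.0 = 374.9 mGal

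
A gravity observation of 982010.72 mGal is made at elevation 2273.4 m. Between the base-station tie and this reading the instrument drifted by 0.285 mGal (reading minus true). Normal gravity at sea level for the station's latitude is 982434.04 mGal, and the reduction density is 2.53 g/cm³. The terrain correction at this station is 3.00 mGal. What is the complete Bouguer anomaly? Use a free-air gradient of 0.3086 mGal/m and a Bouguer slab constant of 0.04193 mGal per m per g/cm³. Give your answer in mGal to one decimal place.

Drift-corrected reading = 982010.72 − (0.285) = 982010.435 mGal
Free-air correction = 0.3086 × 2273.4 = 701.57 mGal
Free-air anomaly = 982010.435 − 982434.04 + (701.57) = 277.965 mGal
Bouguer slab correction = 0.04193 × 2.53 × 2273.4 = 241.17 mGal
Simple Bouguer anomaly = 277.965 − (241.17) = 36.795 mGal
Complete Bouguer anomaly = 36.795 + 3.00 = 39.795 mGal

39.8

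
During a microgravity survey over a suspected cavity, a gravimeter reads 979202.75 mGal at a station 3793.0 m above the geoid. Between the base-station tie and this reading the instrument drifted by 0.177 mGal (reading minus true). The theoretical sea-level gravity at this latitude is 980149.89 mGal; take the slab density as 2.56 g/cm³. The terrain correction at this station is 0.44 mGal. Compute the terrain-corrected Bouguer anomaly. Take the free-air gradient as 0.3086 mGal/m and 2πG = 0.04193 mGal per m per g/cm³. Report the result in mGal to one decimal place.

Drift-corrected reading = 979202.75 − (0.177) = 979202.573 mGal
Free-air correction = 0.3086 × 3793.0 = 1170.52 mGal
Free-air anomaly = 979202.573 − 980149.89 + (1170.52) = 223.203 mGal
Bouguer slab correction = 0.04193 × 2.56 × 3793.0 = 407.14 mGal
Simple Bouguer anomaly = 223.203 − (407.14) = -183.937 mGal
Complete Bouguer anomaly = -183.937 + 0.44 = -183.497 mGal

-183.5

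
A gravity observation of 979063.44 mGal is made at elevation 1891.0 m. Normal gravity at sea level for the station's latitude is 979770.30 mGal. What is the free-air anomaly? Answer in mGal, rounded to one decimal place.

-123.3

Free-air correction = 0.3086 × 1891.0 = 583.56 mGal
Free-air anomaly = 979063.44 − 979770.30 + (583.56) = -123.30 mGal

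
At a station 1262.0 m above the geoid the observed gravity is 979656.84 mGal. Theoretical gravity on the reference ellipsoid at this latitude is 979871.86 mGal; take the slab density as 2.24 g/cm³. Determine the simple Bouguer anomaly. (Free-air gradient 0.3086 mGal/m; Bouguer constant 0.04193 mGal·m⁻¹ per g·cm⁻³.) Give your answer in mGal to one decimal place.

55.9

Free-air correction = 0.3086 × 1262.0 = 389.45 mGal
Free-air anomaly = 979656.84 − 979871.86 + (389.45) = 174.43 mGal
Bouguer slab correction = 0.04193 × 2.24 × 1262.0 = 118.53 mGal
Simple Bouguer anomaly = 174.43 − (118.53) = 55.90 mGal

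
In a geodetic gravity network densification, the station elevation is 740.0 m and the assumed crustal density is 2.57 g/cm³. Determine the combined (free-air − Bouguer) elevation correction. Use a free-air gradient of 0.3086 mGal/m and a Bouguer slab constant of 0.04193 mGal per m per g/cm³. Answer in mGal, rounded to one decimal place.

148.6

Combined gradient = 0.3086 − 0.04193 × 2.57 = 0.2008399 mGal/m
Combined elevation correction = 0.2008399 × 740.0 = 148.6 mGal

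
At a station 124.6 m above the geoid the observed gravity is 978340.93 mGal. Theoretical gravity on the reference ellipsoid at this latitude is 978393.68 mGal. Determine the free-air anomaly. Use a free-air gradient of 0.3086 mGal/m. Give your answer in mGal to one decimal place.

-14.3

Free-air correction = 0.3086 × 124.6 = 38.45 mGal
Free-air anomaly = 978340.93 − 978393.68 + (38.45) = -14.30 mGal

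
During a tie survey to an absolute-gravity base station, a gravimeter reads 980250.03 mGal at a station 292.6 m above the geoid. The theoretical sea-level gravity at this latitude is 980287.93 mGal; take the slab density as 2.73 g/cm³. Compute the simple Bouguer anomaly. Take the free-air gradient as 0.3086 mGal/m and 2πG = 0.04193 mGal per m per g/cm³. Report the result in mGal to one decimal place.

Free-air correction = 0.3086 × 292.6 = 90.30 mGal
Free-air anomaly = 980250.03 − 980287.93 + (90.30) = 52.40 mGal
Bouguer slab correction = 0.04193 × 2.73 × 292.6 = 33.49 mGal
Simple Bouguer anomaly = 52.40 − (33.49) = 18.91 mGal

18.9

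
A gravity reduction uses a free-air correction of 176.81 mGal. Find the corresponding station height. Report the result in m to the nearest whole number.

573

h = 176.81 / 0.3086 = 572.94 m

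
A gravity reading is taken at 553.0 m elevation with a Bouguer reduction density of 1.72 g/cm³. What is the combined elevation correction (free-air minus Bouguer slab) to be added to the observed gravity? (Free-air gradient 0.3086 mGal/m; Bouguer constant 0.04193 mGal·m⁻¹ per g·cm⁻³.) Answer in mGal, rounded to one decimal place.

Combined gradient = 0.3086 − 0.04193 × 1.72 = 0.2364804 mGal/m
Combined elevation correction = 0.2364804 × 553.0 = 130.8 mGal

130.8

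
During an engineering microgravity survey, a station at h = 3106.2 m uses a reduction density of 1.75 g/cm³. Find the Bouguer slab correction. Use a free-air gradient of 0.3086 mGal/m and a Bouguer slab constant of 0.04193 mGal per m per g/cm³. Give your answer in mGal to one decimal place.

Bouguer slab correction = 0.04193 × 1.75 × 3106.2 = 227.9 mGal

227.9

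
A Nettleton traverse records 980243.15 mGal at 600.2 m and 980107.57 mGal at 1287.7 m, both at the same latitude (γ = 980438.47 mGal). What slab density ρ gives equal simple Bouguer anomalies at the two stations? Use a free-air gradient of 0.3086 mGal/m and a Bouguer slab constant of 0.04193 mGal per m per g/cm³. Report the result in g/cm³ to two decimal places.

Δg_obs = 980107.57 − 980243.15 = -135.58 mGal over Δh = 1287.7 − 600.2 = 687.5 m
Equal Bouguer anomalies ⇒ Δg_obs + (0.3086 − 0.04193ρ)·Δh = 0
0.3086 − 0.04193ρ = −Δg_obs/Δh = 0.19721
ρ = (0.3086 − 0.19721) / 0.04193 = 2.66 g/cm³

2.66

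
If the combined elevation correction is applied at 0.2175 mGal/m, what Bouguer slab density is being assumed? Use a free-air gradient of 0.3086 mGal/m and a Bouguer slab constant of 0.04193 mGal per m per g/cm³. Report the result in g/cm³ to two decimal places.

2.17

0.2175 = 0.3086 − 0.04193 × ρ
ρ = (0.3086 − 0.2175) / 0.04193 = 2.17 g/cm³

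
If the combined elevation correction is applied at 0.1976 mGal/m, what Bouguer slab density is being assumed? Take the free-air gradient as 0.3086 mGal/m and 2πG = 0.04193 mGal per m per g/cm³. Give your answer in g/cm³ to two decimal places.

2.65

0.1976 = 0.3086 − 0.04193 × ρ
ρ = (0.3086 − 0.1976) / 0.04193 = 2.65 g/cm³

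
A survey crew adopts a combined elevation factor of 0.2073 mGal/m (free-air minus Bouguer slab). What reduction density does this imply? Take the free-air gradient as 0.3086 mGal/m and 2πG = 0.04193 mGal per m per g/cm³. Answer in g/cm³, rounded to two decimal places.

0.2073 = 0.3086 − 0.04193 × ρ
ρ = (0.3086 − 0.2073) / 0.04193 = 2.42 g/cm³

2.42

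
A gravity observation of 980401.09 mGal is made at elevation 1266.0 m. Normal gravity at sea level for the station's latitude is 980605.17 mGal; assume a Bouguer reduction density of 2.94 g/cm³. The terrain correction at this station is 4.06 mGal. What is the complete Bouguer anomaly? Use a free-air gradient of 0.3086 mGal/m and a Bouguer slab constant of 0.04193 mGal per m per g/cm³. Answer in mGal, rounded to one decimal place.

Free-air correction = 0.3086 × 1266.0 = 390.69 mGal
Free-air anomaly = 980401.09 − 980605.17 + (390.69) = 186.61 mGal
Bouguer slab correction = 0.04193 × 2.94 × 1266.0 = 156.07 mGal
Simple Bouguer anomaly = 186.61 − (156.07) = 30.54 mGal
Complete Bouguer anomaly = 30.54 + 4.06 = 34.60 mGal

34.6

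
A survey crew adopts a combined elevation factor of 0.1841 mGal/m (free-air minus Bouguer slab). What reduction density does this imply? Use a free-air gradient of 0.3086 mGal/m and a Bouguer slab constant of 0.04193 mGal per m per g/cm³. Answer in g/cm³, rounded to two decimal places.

2.97

0.1841 = 0.3086 − 0.04193 × ρ
ρ = (0.3086 − 0.1841) / 0.04193 = 2.97 g/cm³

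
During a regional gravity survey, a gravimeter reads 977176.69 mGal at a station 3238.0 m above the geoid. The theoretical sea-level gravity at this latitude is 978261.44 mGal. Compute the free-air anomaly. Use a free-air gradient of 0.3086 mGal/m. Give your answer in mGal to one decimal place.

Free-air correction = 0.3086 × 3238.0 = 999.25 mGal
Free-air anomaly = 977176.69 − 978261.44 + (999.25) = -85.50 mGal

-85.5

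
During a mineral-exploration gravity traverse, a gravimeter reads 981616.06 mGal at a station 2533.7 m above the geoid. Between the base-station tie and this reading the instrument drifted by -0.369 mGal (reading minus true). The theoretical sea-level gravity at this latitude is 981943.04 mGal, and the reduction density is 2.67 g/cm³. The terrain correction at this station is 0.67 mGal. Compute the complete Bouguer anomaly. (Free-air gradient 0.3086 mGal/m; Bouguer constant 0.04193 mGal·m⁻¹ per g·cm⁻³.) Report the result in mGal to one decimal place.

172.3

Drift-corrected reading = 981616.06 − (-0.369) = 981616.429 mGal
Free-air correction = 0.3086 × 2533.7 = 781.90 mGal
Free-air anomaly = 981616.429 − 981943.04 + (781.90) = 455.289 mGal
Bouguer slab correction = 0.04193 × 2.67 × 2533.7 = 283.66 mGal
Simple Bouguer anomaly = 455.289 − (283.66) = 171.629 mGal
Complete Bouguer anomaly = 171.629 + 0.67 = 172.299 mGal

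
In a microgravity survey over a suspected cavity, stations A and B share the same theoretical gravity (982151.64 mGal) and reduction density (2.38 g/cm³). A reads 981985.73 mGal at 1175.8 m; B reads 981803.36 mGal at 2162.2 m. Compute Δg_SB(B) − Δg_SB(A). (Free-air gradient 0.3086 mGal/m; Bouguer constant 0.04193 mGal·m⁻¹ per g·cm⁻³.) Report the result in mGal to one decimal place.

23.6

Δg_SB(A) = 981985.73 − 982151.64 + 0.3086×1175.8 − 0.04193×2.38×1175.8 = 79.60 mGal
Δg_SB(B) = 981803.36 − 982151.64 + 0.3086×2162.2 − 0.04193×2.38×2162.2 = 103.20 mGal
Difference = 103.20 − (79.60) = 23.60 mGal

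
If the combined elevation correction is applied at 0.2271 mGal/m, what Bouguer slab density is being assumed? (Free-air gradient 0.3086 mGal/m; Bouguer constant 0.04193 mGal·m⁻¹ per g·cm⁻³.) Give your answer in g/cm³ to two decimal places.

1.94

0.2271 = 0.3086 − 0.04193 × ρ
ρ = (0.3086 − 0.2271) / 0.04193 = 1.94 g/cm³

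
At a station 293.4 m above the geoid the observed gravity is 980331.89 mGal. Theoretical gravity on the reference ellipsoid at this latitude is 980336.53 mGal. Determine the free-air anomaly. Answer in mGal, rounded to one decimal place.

85.9

Free-air correction = 0.3086 × 293.4 = 90.54 mGal
Free-air anomaly = 980331.89 − 980336.53 + (90.54) = 85.90 mGal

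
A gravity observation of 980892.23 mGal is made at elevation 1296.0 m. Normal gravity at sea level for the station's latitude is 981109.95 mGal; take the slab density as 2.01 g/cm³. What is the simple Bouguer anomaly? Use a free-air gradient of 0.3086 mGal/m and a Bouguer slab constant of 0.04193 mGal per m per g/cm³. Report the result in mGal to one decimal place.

73.0

Free-air correction = 0.3086 × 1296.0 = 399.95 mGal
Free-air anomaly = 980892.23 − 981109.95 + (399.95) = 182.23 mGal
Bouguer slab correction = 0.04193 × 2.01 × 1296.0 = 109.23 mGal
Simple Bouguer anomaly = 182.23 − (109.23) = 73.00 mGal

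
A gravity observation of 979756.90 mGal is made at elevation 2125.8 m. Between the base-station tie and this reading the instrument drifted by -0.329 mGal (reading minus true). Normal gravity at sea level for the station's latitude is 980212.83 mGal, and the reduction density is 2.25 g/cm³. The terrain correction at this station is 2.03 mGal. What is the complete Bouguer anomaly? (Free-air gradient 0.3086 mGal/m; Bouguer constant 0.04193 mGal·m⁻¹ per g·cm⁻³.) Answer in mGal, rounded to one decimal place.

1.9

Drift-corrected reading = 979756.90 − (-0.329) = 979757.229 mGal
Free-air correction = 0.3086 × 2125.8 = 656.02 mGal
Free-air anomaly = 979757.229 − 980212.83 + (656.02) = 200.419 mGal
Bouguer slab correction = 0.04193 × 2.25 × 2125.8 = 200.55 mGal
Simple Bouguer anomaly = 200.419 − (200.55) = -0.131 mGal
Complete Bouguer anomaly = -0.131 + 2.03 = 1.899 mGal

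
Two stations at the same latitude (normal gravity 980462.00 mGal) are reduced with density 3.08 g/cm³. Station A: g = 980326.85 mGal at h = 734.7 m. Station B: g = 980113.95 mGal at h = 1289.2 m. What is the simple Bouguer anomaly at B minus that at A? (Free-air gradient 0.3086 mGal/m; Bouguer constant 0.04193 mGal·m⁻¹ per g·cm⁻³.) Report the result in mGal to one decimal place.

Δg_SB(A) = 980326.85 − 980462.00 + 0.3086×734.7 − 0.04193×3.08×734.7 = -3.30 mGal
Δg_SB(B) = 980113.95 − 980462.00 + 0.3086×1289.2 − 0.04193×3.08×1289.2 = -116.70 mGal
Difference = -116.70 − (-3.30) = -113.40 mGal

-113.4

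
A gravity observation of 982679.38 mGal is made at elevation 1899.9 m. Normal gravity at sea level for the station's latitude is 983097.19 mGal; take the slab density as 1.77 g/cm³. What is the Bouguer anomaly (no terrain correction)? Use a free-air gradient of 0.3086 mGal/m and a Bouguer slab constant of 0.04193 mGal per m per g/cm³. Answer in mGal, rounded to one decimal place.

Free-air correction = 0.3086 × 1899.9 = 586.31 mGal
Free-air anomaly = 982679.38 − 983097.19 + (586.31) = 168.50 mGal
Bouguer slab correction = 0.04193 × 1.77 × 1899.9 = 141.00 mGal
Simple Bouguer anomaly = 168.50 − (141.00) = 27.50 mGal

27.5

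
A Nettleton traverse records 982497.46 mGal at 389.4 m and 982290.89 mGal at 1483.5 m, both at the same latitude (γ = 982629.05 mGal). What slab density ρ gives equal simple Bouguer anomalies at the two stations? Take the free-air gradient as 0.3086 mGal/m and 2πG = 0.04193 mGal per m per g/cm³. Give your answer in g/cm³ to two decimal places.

2.86

Δg_obs = 982290.89 − 982497.46 = -206.57 mGal over Δh = 1483.5 − 389.4 = 1094.1 m
Equal Bouguer anomalies ⇒ Δg_obs + (0.3086 − 0.04193ρ)·Δh = 0
0.3086 − 0.04193ρ = −Δg_obs/Δh = 0.18880
ρ = (0.3086 − 0.18880) / 0.04193 = 2.86 g/cm³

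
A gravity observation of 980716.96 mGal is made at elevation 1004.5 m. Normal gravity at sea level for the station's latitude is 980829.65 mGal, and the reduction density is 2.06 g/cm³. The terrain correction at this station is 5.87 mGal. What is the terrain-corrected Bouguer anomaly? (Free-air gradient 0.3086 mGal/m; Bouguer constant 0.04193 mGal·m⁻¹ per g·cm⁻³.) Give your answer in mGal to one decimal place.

Free-air correction = 0.3086 × 1004.5 = 309.99 mGal
Free-air anomaly = 980716.96 − 980829.65 + (309.99) = 197.30 mGal
Bouguer slab correction = 0.04193 × 2.06 × 1004.5 = 86.76 mGal
Simple Bouguer anomaly = 197.30 − (86.76) = 110.54 mGal
Complete Bouguer anomaly = 110.54 + 5.87 = 116.41 mGal

116.4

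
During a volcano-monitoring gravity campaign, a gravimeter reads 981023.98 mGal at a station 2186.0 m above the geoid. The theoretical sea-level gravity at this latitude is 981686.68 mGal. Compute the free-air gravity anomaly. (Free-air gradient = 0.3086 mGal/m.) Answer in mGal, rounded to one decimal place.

11.9

Free-air correction = 0.3086 × 2186.0 = 674.60 mGal
Free-air anomaly = 981023.98 − 981686.68 + (674.60) = 11.90 mGal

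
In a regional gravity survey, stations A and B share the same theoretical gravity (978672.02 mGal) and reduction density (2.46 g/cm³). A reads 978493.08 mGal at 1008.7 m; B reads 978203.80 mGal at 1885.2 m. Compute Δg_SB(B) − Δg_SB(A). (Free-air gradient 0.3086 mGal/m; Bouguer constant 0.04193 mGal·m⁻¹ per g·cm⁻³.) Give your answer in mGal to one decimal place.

Δg_SB(A) = 978493.08 − 978672.02 + 0.3086×1008.7 − 0.04193×2.46×1008.7 = 28.30 mGal
Δg_SB(B) = 978203.80 − 978672.02 + 0.3086×1885.2 − 0.04193×2.46×1885.2 = -80.90 mGal
Difference = -80.90 − (28.30) = -109.20 mGal

-109.2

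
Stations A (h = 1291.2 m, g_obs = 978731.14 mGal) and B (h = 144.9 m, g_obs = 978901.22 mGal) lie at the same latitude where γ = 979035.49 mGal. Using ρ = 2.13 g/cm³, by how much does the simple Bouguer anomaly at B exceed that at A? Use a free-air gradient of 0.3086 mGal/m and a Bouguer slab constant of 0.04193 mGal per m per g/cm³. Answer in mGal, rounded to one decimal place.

-81.3

Δg_SB(A) = 978731.14 − 979035.49 + 0.3086×1291.2 − 0.04193×2.13×1291.2 = -21.20 mGal
Δg_SB(B) = 978901.22 − 979035.49 + 0.3086×144.9 − 0.04193×2.13×144.9 = -102.50 mGal
Difference = -102.50 − (-21.20) = -81.30 mGal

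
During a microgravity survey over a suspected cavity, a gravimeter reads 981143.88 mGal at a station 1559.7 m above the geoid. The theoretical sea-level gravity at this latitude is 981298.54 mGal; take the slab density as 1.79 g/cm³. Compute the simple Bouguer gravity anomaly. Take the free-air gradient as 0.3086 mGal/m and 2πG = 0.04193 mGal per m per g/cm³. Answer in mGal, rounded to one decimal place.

209.6

Free-air correction = 0.3086 × 1559.7 = 481.32 mGal
Free-air anomaly = 981143.88 − 981298.54 + (481.32) = 326.66 mGal
Bouguer slab correction = 0.04193 × 1.79 × 1559.7 = 117.06 mGal
Simple Bouguer anomaly = 326.66 − (117.06) = 209.60 mGal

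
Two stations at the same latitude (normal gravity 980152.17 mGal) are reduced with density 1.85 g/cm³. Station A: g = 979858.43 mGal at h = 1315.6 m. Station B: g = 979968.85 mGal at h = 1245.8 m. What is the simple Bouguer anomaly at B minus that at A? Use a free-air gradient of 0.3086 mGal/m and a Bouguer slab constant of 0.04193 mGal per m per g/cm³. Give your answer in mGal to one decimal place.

Δg_SB(A) = 979858.43 − 980152.17 + 0.3086×1315.6 − 0.04193×1.85×1315.6 = 10.20 mGal
Δg_SB(B) = 979968.85 − 980152.17 + 0.3086×1245.8 − 0.04193×1.85×1245.8 = 104.50 mGal
Difference = 104.50 − (10.20) = 94.30 mGal

94.3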